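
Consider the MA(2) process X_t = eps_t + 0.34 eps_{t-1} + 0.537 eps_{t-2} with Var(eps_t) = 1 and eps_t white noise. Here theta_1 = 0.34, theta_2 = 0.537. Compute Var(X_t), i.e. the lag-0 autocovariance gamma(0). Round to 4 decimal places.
\gamma(0) = 1.4040

For an MA(q) process X_t = eps_t + sum_i theta_i eps_{t-i} with
Var(eps_t) = sigma^2, the variance is
  gamma(0) = sigma^2 * (1 + sum_i theta_i^2).
  sum_i theta_i^2 = (0.34)^2 + (0.537)^2 = 0.1156 + 0.288369 = 0.403969.
  gamma(0) = 1 * (1 + 0.403969) = 1 * 1.403969 = 1.403969, which rounds to 1.4040.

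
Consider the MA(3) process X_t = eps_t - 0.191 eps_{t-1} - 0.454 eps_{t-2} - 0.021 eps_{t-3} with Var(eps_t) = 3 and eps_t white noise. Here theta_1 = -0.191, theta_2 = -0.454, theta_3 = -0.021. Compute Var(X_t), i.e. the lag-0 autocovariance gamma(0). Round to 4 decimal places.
\gamma(0) = 3.7291

For an MA(q) process X_t = eps_t + sum_i theta_i eps_{t-i} with
Var(eps_t) = sigma^2, the variance is
  gamma(0) = sigma^2 * (1 + sum_i theta_i^2).
  sum_i theta_i^2 = (-0.191)^2 + (-0.454)^2 + (-0.021)^2 = 0.036481 + 0.206116 + 0.000441 = 0.243038.
  gamma(0) = 3 * (1 + 0.243038) = 3 * 1.243038 = 3.729114, which rounds to 3.7291.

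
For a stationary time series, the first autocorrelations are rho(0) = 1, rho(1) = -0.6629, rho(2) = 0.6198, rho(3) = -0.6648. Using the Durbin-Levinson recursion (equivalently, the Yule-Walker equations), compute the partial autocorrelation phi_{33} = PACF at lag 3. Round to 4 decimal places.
\phi_{33} = -0.3439

The PACF at lag k is phi_{kk}, the last component of the solution
to the Yule-Walker system G_k phi = r_k where
  (G_k)_{ij} = rho(|i - j|), (r_k)_i = rho(i), i,j = 1..k.
Equivalently, Durbin-Levinson gives phi_{kk} iteratively:
  phi_{11} = rho(1)
  phi_{kk} = [rho(k) - sum_{j=1..k-1} phi_{k-1,j} rho(k-j)]
            / [1 - sum_{j=1..k-1} phi_{k-1,j} rho(j)],
  phi_{k,j} = phi_{k-1,j} - phi_{kk} phi_{k-1,k-j},  j = 1..k-1.
Step k = 1:
  phi_11 = rho(1) = -0.6629.
Step k = 2:
  phi_22 = [rho(2) - phi_11 rho(1)] / [1 - phi_11 rho(1)] = [0.6198 - (-0.6629)(-0.6629)] / [1 - (-0.6629)(-0.6629)]
         = 0.18036359 / 0.56056359 = 0.321754.
  Update: phi_21 = phi_11 - phi_22 phi_11 = -0.6629 - (0.321754)(-0.6629) = -0.449609.
Step k = 3:
  phi_33 = [rho(3) - phi_21 rho(2) - phi_22 rho(1)] / [1 - phi_21 rho(1) - phi_22 rho(2)]
    numerator   = -0.6648 - (-0.449609)(0.6198) - (0.321754)(-0.6629) = -0.17284144
    denominator = 1 - (-0.449609)(-0.6629) - (0.321754)(0.6198) = 0.50253088
  phi_33 = -0.17284144 / 0.50253088 = -0.3439.
Therefore phi_{33} = -0.3439.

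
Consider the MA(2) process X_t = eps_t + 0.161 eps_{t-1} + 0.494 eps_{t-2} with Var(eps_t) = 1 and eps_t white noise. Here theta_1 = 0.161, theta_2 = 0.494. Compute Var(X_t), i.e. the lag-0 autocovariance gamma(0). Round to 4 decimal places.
\gamma(0) = 1.2700

For an MA(q) process X_t = eps_t + sum_i theta_i eps_{t-i} with
Var(eps_t) = sigma^2, the variance is
  gamma(0) = sigma^2 * (1 + sum_i theta_i^2).
  sum_i theta_i^2 = (0.161)^2 + (0.494)^2 = 0.025921 + 0.244036 = 0.269957.
  gamma(0) = 1 * (1 + 0.269957) = 1 * 1.269957 = 1.269957, which rounds to 1.2700.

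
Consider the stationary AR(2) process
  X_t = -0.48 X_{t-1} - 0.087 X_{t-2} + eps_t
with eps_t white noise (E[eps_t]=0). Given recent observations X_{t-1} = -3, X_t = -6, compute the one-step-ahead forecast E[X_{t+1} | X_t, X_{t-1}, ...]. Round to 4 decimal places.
E[X_{t+1} \mid \mathcal F_t] = 3.1410

For an AR(p) model X_t = c + sum_i phi_i X_{t-i} + eps_t, the
one-step-ahead conditional mean is
  E[X_{t+1} | X_t, ...] = c + sum_i phi_i X_{t+1-i}.
Substitute known values:
  E[X_{t+1} | ...] = (-0.48) * (-6) + (-0.087) * (-3)
                   = 3.1410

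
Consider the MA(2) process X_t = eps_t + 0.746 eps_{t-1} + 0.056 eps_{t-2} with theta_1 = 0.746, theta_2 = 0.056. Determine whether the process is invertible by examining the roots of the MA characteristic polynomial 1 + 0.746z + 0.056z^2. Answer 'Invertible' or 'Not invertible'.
\text{Invertible}

The MA(q) characteristic polynomial is P(z) = 1 + 0.746z + 0.056z^2.
Invertibility requires all roots to lie outside the unit circle, i.e. |z| > 1 for every root.
Set 1 + (0.746) z + (0.056) z^2 = 0, i.e. a z^2 + b z + c = 0 with a = 0.056, b = 0.746, c = 1.
Discriminant D = b^2 - 4ac = (0.746)^2 - 4*(0.056)*1 = 0.556516 - (0.224) = 0.332516.
D >= 0, so the roots are real: z = (-b +/- sqrt(D)) / (2a) = (-0.746 +/- 0.576642) / (0.112).
  z_1 = (-0.746 + 0.576642) / (0.112) = -1.5121,   |z_1| = 1.5121.
  z_2 = (-0.746 - 0.576642) / (0.112) = -11.8093,   |z_2| = 11.8093.
Moduli of all roots: 1.5121, 11.8093.
All moduli strictly greater than 1? Yes.
Verdict: Invertible.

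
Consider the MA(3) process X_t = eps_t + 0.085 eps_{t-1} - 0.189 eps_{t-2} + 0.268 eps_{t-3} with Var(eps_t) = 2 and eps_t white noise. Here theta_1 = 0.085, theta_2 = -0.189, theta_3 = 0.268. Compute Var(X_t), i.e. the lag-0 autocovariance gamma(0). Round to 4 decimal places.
\gamma(0) = 2.2295

For an MA(q) process X_t = eps_t + sum_i theta_i eps_{t-i} with
Var(eps_t) = sigma^2, the variance is
  gamma(0) = sigma^2 * (1 + sum_i theta_i^2).
  sum_i theta_i^2 = (0.085)^2 + (-0.189)^2 + (0.268)^2 = 0.007225 + 0.035721 + 0.071824 = 0.11477.
  gamma(0) = 2 * (1 + 0.11477) = 2 * 1.11477 = 2.22954, which rounds to 2.2295.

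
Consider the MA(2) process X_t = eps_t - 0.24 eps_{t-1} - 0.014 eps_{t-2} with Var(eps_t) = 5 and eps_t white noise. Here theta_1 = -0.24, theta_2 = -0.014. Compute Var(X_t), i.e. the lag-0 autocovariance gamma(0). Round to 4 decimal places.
\gamma(0) = 5.2890

For an MA(q) process X_t = eps_t + sum_i theta_i eps_{t-i} with
Var(eps_t) = sigma^2, the variance is
  gamma(0) = sigma^2 * (1 + sum_i theta_i^2).
  sum_i theta_i^2 = (-0.24)^2 + (-0.014)^2 = 0.0576 + 0.000196 = 0.057796.
  gamma(0) = 5 * (1 + 0.057796) = 5 * 1.057796 = 5.28898, which rounds to 5.2890.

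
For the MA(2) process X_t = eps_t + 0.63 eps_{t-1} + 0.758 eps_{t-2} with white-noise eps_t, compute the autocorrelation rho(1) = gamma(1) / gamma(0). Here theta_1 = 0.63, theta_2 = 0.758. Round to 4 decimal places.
\rho(1) = 0.5618

For an MA(q) process with theta_0 = 1, the autocovariance is
  gamma(k) = sigma^2 * sum_{i=0..q-k} theta_i * theta_{i+k},
and rho(k) = gamma(k) / gamma(0). Sigma^2 cancels.
  numerator   = (1)*(0.63) + (0.63)*(0.758) = 1.10754.
  denominator = (1)^2 + (0.63)^2 + (0.758)^2 = 1.971464.
  rho(1) = 1.10754 / 1.971464 = 0.5618.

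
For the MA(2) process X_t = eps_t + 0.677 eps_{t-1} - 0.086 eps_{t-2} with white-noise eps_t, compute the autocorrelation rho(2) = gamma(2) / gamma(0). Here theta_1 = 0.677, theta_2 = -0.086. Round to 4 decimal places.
\rho(2) = -0.0587

For an MA(q) process with theta_0 = 1, the autocovariance is
  gamma(k) = sigma^2 * sum_{i=0..q-k} theta_i * theta_{i+k},
and rho(k) = gamma(k) / gamma(0). Sigma^2 cancels.
  numerator   = (1)*(-0.086) = -0.086.
  denominator = (1)^2 + (0.677)^2 + (-0.086)^2 = 1.465725.
  rho(2) = -0.086 / 1.465725 = -0.0587.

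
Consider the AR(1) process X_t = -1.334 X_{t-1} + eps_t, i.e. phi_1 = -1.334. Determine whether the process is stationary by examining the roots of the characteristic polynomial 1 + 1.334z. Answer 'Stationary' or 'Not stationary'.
\text{Not stationary}

The AR(p) characteristic polynomial is P(z) = 1 + 1.334z.
Stationarity requires all roots to lie outside the unit circle, i.e. |z| > 1 for every root.
This is linear in z: 1 + (1.334) z = 0  =>  z = -1/(1.334) = -0.749625,  |z| = 0.749625.
Moduli of all roots: 0.7496.
All moduli strictly greater than 1? No.
Verdict: Not stationary.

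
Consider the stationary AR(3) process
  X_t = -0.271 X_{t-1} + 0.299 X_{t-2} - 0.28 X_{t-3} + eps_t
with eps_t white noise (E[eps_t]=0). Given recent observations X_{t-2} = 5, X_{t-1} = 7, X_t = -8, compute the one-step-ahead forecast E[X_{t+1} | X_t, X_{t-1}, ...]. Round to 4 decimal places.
E[X_{t+1} \mid \mathcal F_t] = 2.8610

For an AR(p) model X_t = c + sum_i phi_i X_{t-i} + eps_t, the
one-step-ahead conditional mean is
  E[X_{t+1} | X_t, ...] = c + sum_i phi_i X_{t+1-i}.
Substitute known values:
  E[X_{t+1} | ...] = (-0.271) * (-8) + (0.299) * (7) + (-0.28) * (5)
                   = 2.8610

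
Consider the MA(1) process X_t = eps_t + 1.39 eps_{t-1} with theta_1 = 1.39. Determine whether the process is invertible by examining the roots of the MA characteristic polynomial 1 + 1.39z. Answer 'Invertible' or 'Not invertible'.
\text{Not invertible}

The MA(q) characteristic polynomial is P(z) = 1 + 1.39z.
Invertibility requires all roots to lie outside the unit circle, i.e. |z| > 1 for every root.
This is linear in z: 1 + (1.39) z = 0  =>  z = -1/(1.39) = -0.719424,  |z| = 0.719424.
Moduli of all roots: 0.7194.
All moduli strictly greater than 1? No.
Verdict: Not invertible.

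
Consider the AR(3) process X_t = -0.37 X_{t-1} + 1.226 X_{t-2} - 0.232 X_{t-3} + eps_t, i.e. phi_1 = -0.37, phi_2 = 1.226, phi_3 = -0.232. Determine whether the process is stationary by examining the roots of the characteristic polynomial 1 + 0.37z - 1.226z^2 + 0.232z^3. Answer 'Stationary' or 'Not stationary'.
\text{Not stationary}

The AR(p) characteristic polynomial is P(z) = 1 + 0.37z - 1.226z^2 + 0.232z^3.
Stationarity requires all roots to lie outside the unit circle, i.e. |z| > 1 for every root.
Degree 3: look for a simple real root z0 first, then factor out (1 - z/z0) and solve the remaining quadratic.
Testing z0 = 1.25: P(1.25) = 1 + (0.37)(1.25) + (-1.226)(1.25)^2 + (0.232)(1.25)^3
  = 1 + (0.4625) + (-1.915625) + (0.453125) = 0.  So z_0 = 1.25 is a root, |z_0| = 1.25.
Divide out the factor (1 - 0.8 z) = (1 - z/z0) (since 1/z0 = 0.8):
  P(z) = (1 - 0.8 z)(1 + (1.17) z + (-0.29) z^2)
  [check: z-coef 1.17 - (0.8) = 0.37; z^2-coef -0.29 - (0.8)(1.17) = -1.226; z^3-coef -(0.8)(-0.29) = 0.232.]
Remaining roots from the quadratic factor 1 + (1.17) z + (-0.29) z^2:
  Set 1 + (1.17) z + (-0.29) z^2 = 0, i.e. a z^2 + b z + c = 0 with a = -0.29, b = 1.17, c = 1.
  Discriminant D = b^2 - 4ac = (1.17)^2 - 4*(-0.29)*1 = 1.3689 - (-1.16) = 2.5289.
  D >= 0, so the roots are real: z = (-b +/- sqrt(D)) / (2a) = (-1.17 +/- 1.590252) / (-0.58).
    z_1 = (-1.17 + 1.590252) / (-0.58) = -0.7246,   |z_1| = 0.7246.
    z_2 = (-1.17 - 1.590252) / (-0.58) = 4.7591,   |z_2| = 4.7591.
Moduli of all roots: 1.2500, 0.7246, 4.7591.
All moduli strictly greater than 1? No.
Verdict: Not stationary.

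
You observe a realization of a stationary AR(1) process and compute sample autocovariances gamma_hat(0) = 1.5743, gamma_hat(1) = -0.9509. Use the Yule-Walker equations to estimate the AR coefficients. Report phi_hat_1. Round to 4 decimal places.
\hat\phi_{1} = -0.6040

The Yule-Walker equations for an AR(p) process read, in matrix form,
  Gamma_p phi = r_p,   with   (Gamma_p)_{ij} = gamma(|i - j|),
                       (r_p)_i = gamma(i),   i,j = 1..p.
Substitute the sample gammas (Toeplitz matrix and right-hand side of size 1):
  Gamma_p = [[1.5743]]
  r_p     = [-0.9509]
With p = 1 this is the single equation gamma(0) phi_1 = gamma(1):
  phi_hat_1 = gamma(1) / gamma(0) = -0.9509 / 1.5743 = -0.6040.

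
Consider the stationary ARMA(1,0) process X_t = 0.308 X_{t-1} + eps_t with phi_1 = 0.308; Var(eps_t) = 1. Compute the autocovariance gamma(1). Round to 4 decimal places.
\gamma(1) = 0.3403

Multiply the model equation by X_{t-k} and take expectations. With theta_0 = psi_0 = 1 and psi_j the MA(infinity) weights, this gives
  gamma(k) - sum_i phi_i gamma(k-i) = c_k,
  c_k = sigma^2 * sum_{j=k..q} theta_j psi_{j-k}   (c_k = 0 for k > q),
using gamma(-m) = gamma(m).
Pure AR (q = 0): c_0 = sigma^2 = 1, c_k = 0 for k >= 1.
Equations for k = 0 and k = 1 (AR order 1):
  gamma(0) = phi_1 gamma(1) + c_0
  gamma(1) = phi_1 gamma(0) + c_1
Substituting the second into the first: gamma(0) (1 - phi_1^2) = c_0 + phi_1 c_1, so
  gamma(0) = c_0 / (1 - phi_1^2) = 1 / (1 - (0.308)^2) = 1 / 0.905136 = 1.104806.
  gamma(1) = phi_1 gamma(0) = (0.308)(1.104806) = 0.34028.
Therefore gamma(1) = 0.3403 (to 4 decimal places).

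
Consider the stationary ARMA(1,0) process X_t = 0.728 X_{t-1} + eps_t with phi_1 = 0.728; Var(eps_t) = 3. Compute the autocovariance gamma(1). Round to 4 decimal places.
\gamma(1) = 4.6467

Multiply the model equation by X_{t-k} and take expectations. With theta_0 = psi_0 = 1 and psi_j the MA(infinity) weights, this gives
  gamma(k) - sum_i phi_i gamma(k-i) = c_k,
  c_k = sigma^2 * sum_{j=k..q} theta_j psi_{j-k}   (c_k = 0 for k > q),
using gamma(-m) = gamma(m).
Pure AR (q = 0): c_0 = sigma^2 = 3, c_k = 0 for k >= 1.
Equations for k = 0 and k = 1 (AR order 1):
  gamma(0) = phi_1 gamma(1) + c_0
  gamma(1) = phi_1 gamma(0) + c_1
Substituting the second into the first: gamma(0) (1 - phi_1^2) = c_0 + phi_1 c_1, so
  gamma(0) = c_0 / (1 - phi_1^2) = 3 / (1 - (0.728)^2) = 3 / 0.470016 = 6.382761.
  gamma(1) = phi_1 gamma(0) = (0.728)(6.382761) = 4.64665.
Therefore gamma(1) = 4.6467 (to 4 decimal places).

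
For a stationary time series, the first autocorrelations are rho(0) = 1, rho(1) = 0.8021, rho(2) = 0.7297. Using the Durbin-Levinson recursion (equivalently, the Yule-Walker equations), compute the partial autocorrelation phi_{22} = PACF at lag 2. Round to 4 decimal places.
\phi_{22} = 0.2421

The PACF at lag k is phi_{kk}, the last component of the solution
to the Yule-Walker system G_k phi = r_k where
  (G_k)_{ij} = rho(|i - j|), (r_k)_i = rho(i), i,j = 1..k.
Equivalently, Durbin-Levinson gives phi_{kk} iteratively:
  phi_{11} = rho(1)
  phi_{kk} = [rho(k) - sum_{j=1..k-1} phi_{k-1,j} rho(k-j)]
            / [1 - sum_{j=1..k-1} phi_{k-1,j} rho(j)],
  phi_{k,j} = phi_{k-1,j} - phi_{kk} phi_{k-1,k-j},  j = 1..k-1.
Step k = 1:
  phi_11 = rho(1) = 0.8021.
Step k = 2:
  phi_22 = [rho(2) - phi_11 rho(1)] / [1 - phi_11 rho(1)] = [0.7297 - (0.8021)(0.8021)] / [1 - (0.8021)(0.8021)]
         = 0.08633559 / 0.35663559 = 0.2421.
Therefore phi_{22} = 0.2421.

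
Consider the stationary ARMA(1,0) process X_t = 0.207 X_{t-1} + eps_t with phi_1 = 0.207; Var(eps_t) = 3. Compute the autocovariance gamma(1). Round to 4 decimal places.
\gamma(1) = 0.6488

Multiply the model equation by X_{t-k} and take expectations. With theta_0 = psi_0 = 1 and psi_j the MA(infinity) weights, this gives
  gamma(k) - sum_i phi_i gamma(k-i) = c_k,
  c_k = sigma^2 * sum_{j=k..q} theta_j psi_{j-k}   (c_k = 0 for k > q),
using gamma(-m) = gamma(m).
Pure AR (q = 0): c_0 = sigma^2 = 3, c_k = 0 for k >= 1.
Equations for k = 0 and k = 1 (AR order 1):
  gamma(0) = phi_1 gamma(1) + c_0
  gamma(1) = phi_1 gamma(0) + c_1
Substituting the second into the first: gamma(0) (1 - phi_1^2) = c_0 + phi_1 c_1, so
  gamma(0) = c_0 / (1 - phi_1^2) = 3 / (1 - (0.207)^2) = 3 / 0.957151 = 3.134302.
  gamma(1) = phi_1 gamma(0) = (0.207)(3.134302) = 0.6488.
Therefore gamma(1) = 0.6488 (to 4 decimal places).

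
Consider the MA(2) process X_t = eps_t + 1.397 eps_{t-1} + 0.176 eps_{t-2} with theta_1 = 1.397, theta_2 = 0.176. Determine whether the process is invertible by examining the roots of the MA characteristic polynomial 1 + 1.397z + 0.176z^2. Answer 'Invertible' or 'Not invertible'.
\text{Not invertible}

The MA(q) characteristic polynomial is P(z) = 1 + 1.397z + 0.176z^2.
Invertibility requires all roots to lie outside the unit circle, i.e. |z| > 1 for every root.
Set 1 + (1.397) z + (0.176) z^2 = 0, i.e. a z^2 + b z + c = 0 with a = 0.176, b = 1.397, c = 1.
Discriminant D = b^2 - 4ac = (1.397)^2 - 4*(0.176)*1 = 1.951609 - (0.704) = 1.247609.
D >= 0, so the roots are real: z = (-b +/- sqrt(D)) / (2a) = (-1.397 +/- 1.116964) / (0.352).
  z_1 = (-1.397 + 1.116964) / (0.352) = -0.7956,   |z_1| = 0.7956.
  z_2 = (-1.397 - 1.116964) / (0.352) = -7.1419,   |z_2| = 7.1419.
Moduli of all roots: 0.7956, 7.1419.
All moduli strictly greater than 1? No.
Verdict: Not invertible.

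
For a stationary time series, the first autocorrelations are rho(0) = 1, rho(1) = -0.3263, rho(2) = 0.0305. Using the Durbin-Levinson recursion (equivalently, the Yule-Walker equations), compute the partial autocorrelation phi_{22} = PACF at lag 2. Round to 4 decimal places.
\phi_{22} = -0.0850

The PACF at lag k is phi_{kk}, the last component of the solution
to the Yule-Walker system G_k phi = r_k where
  (G_k)_{ij} = rho(|i - j|), (r_k)_i = rho(i), i,j = 1..k.
Equivalently, Durbin-Levinson gives phi_{kk} iteratively:
  phi_{11} = rho(1)
  phi_{kk} = [rho(k) - sum_{j=1..k-1} phi_{k-1,j} rho(k-j)]
            / [1 - sum_{j=1..k-1} phi_{k-1,j} rho(j)],
  phi_{k,j} = phi_{k-1,j} - phi_{kk} phi_{k-1,k-j},  j = 1..k-1.
Step k = 1:
  phi_11 = rho(1) = -0.3263.
Step k = 2:
  phi_22 = [rho(2) - phi_11 rho(1)] / [1 - phi_11 rho(1)] = [0.0305 - (-0.3263)(-0.3263)] / [1 - (-0.3263)(-0.3263)]
         = -0.07597169 / 0.89352831 = -0.085.
Therefore phi_{22} = -0.0850.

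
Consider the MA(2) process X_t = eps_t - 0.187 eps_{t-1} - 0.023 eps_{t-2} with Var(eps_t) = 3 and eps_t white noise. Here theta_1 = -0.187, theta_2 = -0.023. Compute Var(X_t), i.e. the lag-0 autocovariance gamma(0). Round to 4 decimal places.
\gamma(0) = 3.1065

For an MA(q) process X_t = eps_t + sum_i theta_i eps_{t-i} with
Var(eps_t) = sigma^2, the variance is
  gamma(0) = sigma^2 * (1 + sum_i theta_i^2).
  sum_i theta_i^2 = (-0.187)^2 + (-0.023)^2 = 0.034969 + 0.000529 = 0.035498.
  gamma(0) = 3 * (1 + 0.035498) = 3 * 1.035498 = 3.106494, which rounds to 3.1065.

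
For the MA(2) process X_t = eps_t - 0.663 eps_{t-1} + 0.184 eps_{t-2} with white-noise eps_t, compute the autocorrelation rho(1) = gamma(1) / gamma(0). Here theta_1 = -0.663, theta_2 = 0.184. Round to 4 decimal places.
\rho(1) = -0.5328

For an MA(q) process with theta_0 = 1, the autocovariance is
  gamma(k) = sigma^2 * sum_{i=0..q-k} theta_i * theta_{i+k},
and rho(k) = gamma(k) / gamma(0). Sigma^2 cancels.
  numerator   = (1)*(-0.663) + (-0.663)*(0.184) = -0.784992.
  denominator = (1)^2 + (-0.663)^2 + (0.184)^2 = 1.473425.
  rho(1) = -0.784992 / 1.473425 = -0.5328.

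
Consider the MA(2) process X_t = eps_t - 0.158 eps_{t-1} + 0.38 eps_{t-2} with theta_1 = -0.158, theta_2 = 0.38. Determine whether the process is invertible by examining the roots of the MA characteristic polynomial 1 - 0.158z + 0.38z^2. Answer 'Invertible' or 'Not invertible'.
\text{Invertible}

The MA(q) characteristic polynomial is P(z) = 1 - 0.158z + 0.38z^2.
Invertibility requires all roots to lie outside the unit circle, i.e. |z| > 1 for every root.
Set 1 + (-0.158) z + (0.38) z^2 = 0, i.e. a z^2 + b z + c = 0 with a = 0.38, b = -0.158, c = 1.
Discriminant D = b^2 - 4ac = (-0.158)^2 - 4*(0.38)*1 = 0.024964 - (1.52) = -1.495036.
D < 0, so the roots are the complex-conjugate pair z = (-b +/- i sqrt(-D)) / (2a) = 0.2079 +/- 1.6088i.
For a conjugate pair |z|^2 = z * conj(z) = (product of roots) = c/a = 1/(0.38) = 2.631579, so |z| = sqrt(2.631579) = 1.6222 for both roots.
Moduli of all roots: 1.6222, 1.6222.
All moduli strictly greater than 1? Yes.
Verdict: Invertible.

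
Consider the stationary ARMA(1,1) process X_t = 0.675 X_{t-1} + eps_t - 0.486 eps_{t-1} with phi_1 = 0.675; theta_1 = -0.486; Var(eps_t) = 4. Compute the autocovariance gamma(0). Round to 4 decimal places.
\gamma(0) = 4.2625

Multiply the model equation by X_{t-k} and take expectations. With theta_0 = psi_0 = 1 and psi_j the MA(infinity) weights, this gives
  gamma(k) - sum_i phi_i gamma(k-i) = c_k,
  c_k = sigma^2 * sum_{j=k..q} theta_j psi_{j-k}   (c_k = 0 for k > q),
using gamma(-m) = gamma(m).
psi-weights needed (psi_j = theta_j + sum_i phi_i psi_{j-i}):
  psi_1 = theta_1 + phi_1 = -0.486 + (0.675) = 0.189
Right-hand sides:
  c_0 = sigma^2 (1 + theta_1 psi_1) = 4 * (1 + (-0.486)(0.189)) = 4 * 0.908146 = 3.632584
  c_1 = sigma^2 theta_1 = 4 * (-0.486) = -1.944
  c_2 = 0
Equations for k = 0 and k = 1 (AR order 1):
  gamma(0) = phi_1 gamma(1) + c_0
  gamma(1) = phi_1 gamma(0) + c_1
Substituting the second into the first: gamma(0) (1 - phi_1^2) = c_0 + phi_1 c_1, so
  gamma(0) = (c_0 + phi_1 c_1) / (1 - phi_1^2) = (3.632584 + (0.675)(-1.944)) / (1 - (0.675)^2) = 2.320384 / 0.544375 = 4.262473.
Therefore gamma(0) = 4.2625 (to 4 decimal places).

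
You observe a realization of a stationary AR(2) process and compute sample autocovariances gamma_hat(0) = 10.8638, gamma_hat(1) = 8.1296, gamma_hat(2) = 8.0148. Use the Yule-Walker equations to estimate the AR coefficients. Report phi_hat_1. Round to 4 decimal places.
\hat\phi_{1} = 0.4460

The Yule-Walker equations for an AR(p) process read, in matrix form,
  Gamma_p phi = r_p,   with   (Gamma_p)_{ij} = gamma(|i - j|),
                       (r_p)_i = gamma(i),   i,j = 1..p.
Substitute the sample gammas (Toeplitz matrix and right-hand side of size 2):
  Gamma_p = [[10.8638, 8.1296], [8.1296, 10.8638]]
  r_p     = [8.1296, 8.0148]
Written out:
  10.8638 phi_1 + 8.1296 phi_2 = 8.1296
  8.1296 phi_1 + 10.8638 phi_2 = 8.0148
Solve by Cramer's rule:
  det = gamma(0)^2 - gamma(1)^2 = (10.8638)^2 - (8.1296)^2 = 118.02215044 - 66.09039616 = 51.93175428
  phi_hat_1 = [gamma(1) gamma(0) - gamma(1) gamma(2)] / det = [(8.1296)(10.8638) - (8.1296)(8.0148)] / 51.93175428 = 23.1612304 / 51.93175428 = 0.446
  phi_hat_2 = [gamma(0) gamma(2) - gamma(1)^2] / det = [(10.8638)(8.0148) - (8.1296)^2] / 51.93175428 = 20.98078808 / 51.93175428 = 0.404
So phi_hat = [0.4460, 0.4040].
Therefore phi_hat_1 = 0.4460.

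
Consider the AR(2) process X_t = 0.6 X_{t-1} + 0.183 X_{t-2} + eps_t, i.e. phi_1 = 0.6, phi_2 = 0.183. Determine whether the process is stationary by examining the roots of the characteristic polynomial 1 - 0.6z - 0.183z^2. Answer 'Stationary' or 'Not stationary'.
\text{Stationary}

The AR(p) characteristic polynomial is P(z) = 1 - 0.6z - 0.183z^2.
Stationarity requires all roots to lie outside the unit circle, i.e. |z| > 1 for every root.
Set 1 + (-0.6) z + (-0.183) z^2 = 0, i.e. a z^2 + b z + c = 0 with a = -0.183, b = -0.6, c = 1.
Discriminant D = b^2 - 4ac = (-0.6)^2 - 4*(-0.183)*1 = 0.36 - (-0.732) = 1.092.
D >= 0, so the roots are real: z = (-b +/- sqrt(D)) / (2a) = (0.6 +/- 1.044988) / (-0.366).
  z_1 = (0.6 + 1.044988) / (-0.366) = -4.4945,   |z_1| = 4.4945.
  z_2 = (0.6 - 1.044988) / (-0.366) = 1.2158,   |z_2| = 1.2158.
Moduli of all roots: 4.4945, 1.2158.
All moduli strictly greater than 1? Yes.
Verdict: Stationary.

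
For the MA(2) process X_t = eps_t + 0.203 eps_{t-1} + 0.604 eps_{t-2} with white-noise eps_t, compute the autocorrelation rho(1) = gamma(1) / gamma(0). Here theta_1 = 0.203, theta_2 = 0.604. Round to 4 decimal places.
\rho(1) = 0.2316

For an MA(q) process with theta_0 = 1, the autocovariance is
  gamma(k) = sigma^2 * sum_{i=0..q-k} theta_i * theta_{i+k},
and rho(k) = gamma(k) / gamma(0). Sigma^2 cancels.
  numerator   = (1)*(0.203) + (0.203)*(0.604) = 0.325612.
  denominator = (1)^2 + (0.203)^2 + (0.604)^2 = 1.406025.
  rho(1) = 0.325612 / 1.406025 = 0.2316.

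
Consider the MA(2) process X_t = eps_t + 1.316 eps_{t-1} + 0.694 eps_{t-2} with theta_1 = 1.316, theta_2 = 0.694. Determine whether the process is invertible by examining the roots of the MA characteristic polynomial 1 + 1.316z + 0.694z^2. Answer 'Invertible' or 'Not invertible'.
\text{Invertible}

The MA(q) characteristic polynomial is P(z) = 1 + 1.316z + 0.694z^2.
Invertibility requires all roots to lie outside the unit circle, i.e. |z| > 1 for every root.
Set 1 + (1.316) z + (0.694) z^2 = 0, i.e. a z^2 + b z + c = 0 with a = 0.694, b = 1.316, c = 1.
Discriminant D = b^2 - 4ac = (1.316)^2 - 4*(0.694)*1 = 1.731856 - (2.776) = -1.044144.
D < 0, so the roots are the complex-conjugate pair z = (-b +/- i sqrt(-D)) / (2a) = -0.9481 +/- 0.7362i.
For a conjugate pair |z|^2 = z * conj(z) = (product of roots) = c/a = 1/(0.694) = 1.440922, so |z| = sqrt(1.440922) = 1.2004 for both roots.
Moduli of all roots: 1.2004, 1.2004.
All moduli strictly greater than 1? Yes.
Verdict: Invertible.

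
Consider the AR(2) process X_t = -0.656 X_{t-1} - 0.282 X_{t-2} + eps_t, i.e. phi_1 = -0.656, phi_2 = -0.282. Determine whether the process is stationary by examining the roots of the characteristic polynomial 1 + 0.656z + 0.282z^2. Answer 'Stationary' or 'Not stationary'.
\text{Stationary}

The AR(p) characteristic polynomial is P(z) = 1 + 0.656z + 0.282z^2.
Stationarity requires all roots to lie outside the unit circle, i.e. |z| > 1 for every root.
Set 1 + (0.656) z + (0.282) z^2 = 0, i.e. a z^2 + b z + c = 0 with a = 0.282, b = 0.656, c = 1.
Discriminant D = b^2 - 4ac = (0.656)^2 - 4*(0.282)*1 = 0.430336 - (1.128) = -0.697664.
D < 0, so the roots are the complex-conjugate pair z = (-b +/- i sqrt(-D)) / (2a) = -1.1631 +/- 1.481i.
For a conjugate pair |z|^2 = z * conj(z) = (product of roots) = c/a = 1/(0.282) = 3.546099, so |z| = sqrt(3.546099) = 1.8831 for both roots.
Moduli of all roots: 1.8831, 1.8831.
All moduli strictly greater than 1? Yes.
Verdict: Stationary.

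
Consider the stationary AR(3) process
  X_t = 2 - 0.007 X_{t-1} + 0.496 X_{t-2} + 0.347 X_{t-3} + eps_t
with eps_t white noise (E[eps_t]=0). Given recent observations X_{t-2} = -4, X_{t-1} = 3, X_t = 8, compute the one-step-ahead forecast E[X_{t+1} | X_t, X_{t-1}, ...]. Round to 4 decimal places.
E[X_{t+1} \mid \mathcal F_t] = 2.0440

For an AR(p) model X_t = c + sum_i phi_i X_{t-i} + eps_t, the
one-step-ahead conditional mean is
  E[X_{t+1} | X_t, ...] = c + sum_i phi_i X_{t+1-i}.
Substitute known values:
  E[X_{t+1} | ...] = 2 + (-0.007) * (8) + (0.496) * (3) + (0.347) * (-4)
                   = 2.0440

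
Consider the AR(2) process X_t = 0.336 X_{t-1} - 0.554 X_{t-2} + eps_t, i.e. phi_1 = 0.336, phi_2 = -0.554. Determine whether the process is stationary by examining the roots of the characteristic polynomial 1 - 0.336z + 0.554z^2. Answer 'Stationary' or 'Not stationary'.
\text{Stationary}

The AR(p) characteristic polynomial is P(z) = 1 - 0.336z + 0.554z^2.
Stationarity requires all roots to lie outside the unit circle, i.e. |z| > 1 for every root.
Set 1 + (-0.336) z + (0.554) z^2 = 0, i.e. a z^2 + b z + c = 0 with a = 0.554, b = -0.336, c = 1.
Discriminant D = b^2 - 4ac = (-0.336)^2 - 4*(0.554)*1 = 0.112896 - (2.216) = -2.103104.
D < 0, so the roots are the complex-conjugate pair z = (-b +/- i sqrt(-D)) / (2a) = 0.3032 +/- 1.3089i.
For a conjugate pair |z|^2 = z * conj(z) = (product of roots) = c/a = 1/(0.554) = 1.805054, so |z| = sqrt(1.805054) = 1.3435 for both roots.
Moduli of all roots: 1.3435, 1.3435.
All moduli strictly greater than 1? Yes.
Verdict: Stationary.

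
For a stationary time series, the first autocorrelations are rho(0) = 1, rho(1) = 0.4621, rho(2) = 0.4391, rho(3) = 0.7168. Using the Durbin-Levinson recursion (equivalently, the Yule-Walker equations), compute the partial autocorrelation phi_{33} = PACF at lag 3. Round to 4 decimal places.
\phi_{33} = 0.6090

The PACF at lag k is phi_{kk}, the last component of the solution
to the Yule-Walker system G_k phi = r_k where
  (G_k)_{ij} = rho(|i - j|), (r_k)_i = rho(i), i,j = 1..k.
Equivalently, Durbin-Levinson gives phi_{kk} iteratively:
  phi_{11} = rho(1)
  phi_{kk} = [rho(k) - sum_{j=1..k-1} phi_{k-1,j} rho(k-j)]
            / [1 - sum_{j=1..k-1} phi_{k-1,j} rho(j)],
  phi_{k,j} = phi_{k-1,j} - phi_{kk} phi_{k-1,k-j},  j = 1..k-1.
Step k = 1:
  phi_11 = rho(1) = 0.4621.
Step k = 2:
  phi_22 = [rho(2) - phi_11 rho(1)] / [1 - phi_11 rho(1)] = [0.4391 - (0.4621)(0.4621)] / [1 - (0.4621)(0.4621)]
         = 0.22556359 / 0.78646359 = 0.286807.
  Update: phi_21 = phi_11 - phi_22 phi_11 = 0.4621 - (0.286807)(0.4621) = 0.329566.
Step k = 3:
  phi_33 = [rho(3) - phi_21 rho(2) - phi_22 rho(1)] / [1 - phi_21 rho(1) - phi_22 rho(2)]
    numerator   = 0.7168 - (0.329566)(0.4391) - (0.286807)(0.4621) = 0.43955373
    denominator = 1 - (0.329566)(0.4621) - (0.286807)(0.4391) = 0.72177028
  phi_33 = 0.43955373 / 0.72177028 = 0.609.
Therefore phi_{33} = 0.6090.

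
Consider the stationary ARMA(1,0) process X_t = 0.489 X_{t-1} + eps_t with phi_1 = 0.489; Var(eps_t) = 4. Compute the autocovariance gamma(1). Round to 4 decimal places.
\gamma(1) = 2.5707

Multiply the model equation by X_{t-k} and take expectations. With theta_0 = psi_0 = 1 and psi_j the MA(infinity) weights, this gives
  gamma(k) - sum_i phi_i gamma(k-i) = c_k,
  c_k = sigma^2 * sum_{j=k..q} theta_j psi_{j-k}   (c_k = 0 for k > q),
using gamma(-m) = gamma(m).
Pure AR (q = 0): c_0 = sigma^2 = 4, c_k = 0 for k >= 1.
Equations for k = 0 and k = 1 (AR order 1):
  gamma(0) = phi_1 gamma(1) + c_0
  gamma(1) = phi_1 gamma(0) + c_1
Substituting the second into the first: gamma(0) (1 - phi_1^2) = c_0 + phi_1 c_1, so
  gamma(0) = c_0 / (1 - phi_1^2) = 4 / (1 - (0.489)^2) = 4 / 0.760879 = 5.257078.
  gamma(1) = phi_1 gamma(0) = (0.489)(5.257078) = 2.570711.
Therefore gamma(1) = 2.5707 (to 4 decimal places).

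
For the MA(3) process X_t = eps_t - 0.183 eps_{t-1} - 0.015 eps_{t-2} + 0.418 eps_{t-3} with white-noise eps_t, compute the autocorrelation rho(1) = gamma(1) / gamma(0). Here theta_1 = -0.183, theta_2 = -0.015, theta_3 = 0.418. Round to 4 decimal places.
\rho(1) = -0.1544

For an MA(q) process with theta_0 = 1, the autocovariance is
  gamma(k) = sigma^2 * sum_{i=0..q-k} theta_i * theta_{i+k},
and rho(k) = gamma(k) / gamma(0). Sigma^2 cancels.
  numerator   = (1)*(-0.183) + (-0.183)*(-0.015) + (-0.015)*(0.418) = -0.186525.
  denominator = (1)^2 + (-0.183)^2 + (-0.015)^2 + (0.418)^2 = 1.208438.
  rho(1) = -0.186525 / 1.208438 = -0.1544.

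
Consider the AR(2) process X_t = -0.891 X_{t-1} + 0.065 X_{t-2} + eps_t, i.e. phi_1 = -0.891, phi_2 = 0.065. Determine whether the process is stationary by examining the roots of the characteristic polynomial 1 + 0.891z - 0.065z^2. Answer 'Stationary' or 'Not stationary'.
\text{Stationary}

The AR(p) characteristic polynomial is P(z) = 1 + 0.891z - 0.065z^2.
Stationarity requires all roots to lie outside the unit circle, i.e. |z| > 1 for every root.
Set 1 + (0.891) z + (-0.065) z^2 = 0, i.e. a z^2 + b z + c = 0 with a = -0.065, b = 0.891, c = 1.
Discriminant D = b^2 - 4ac = (0.891)^2 - 4*(-0.065)*1 = 0.793881 - (-0.26) = 1.053881.
D >= 0, so the roots are real: z = (-b +/- sqrt(D)) / (2a) = (-0.891 +/- 1.026587) / (-0.13).
  z_1 = (-0.891 + 1.026587) / (-0.13) = -1.043,   |z_1| = 1.043.
  z_2 = (-0.891 - 1.026587) / (-0.13) = 14.7507,   |z_2| = 14.7507.
Moduli of all roots: 1.0430, 14.7507.
All moduli strictly greater than 1? Yes.
Verdict: Stationary.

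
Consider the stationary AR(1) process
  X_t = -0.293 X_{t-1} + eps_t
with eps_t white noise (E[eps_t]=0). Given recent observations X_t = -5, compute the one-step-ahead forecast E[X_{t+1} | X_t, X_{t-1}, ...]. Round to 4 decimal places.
E[X_{t+1} \mid \mathcal F_t] = 1.4650

For an AR(p) model X_t = c + sum_i phi_i X_{t-i} + eps_t, the
one-step-ahead conditional mean is
  E[X_{t+1} | X_t, ...] = c + sum_i phi_i X_{t+1-i}.
Substitute known values:
  E[X_{t+1} | ...] = (-0.293) * (-5)
                   = 1.4650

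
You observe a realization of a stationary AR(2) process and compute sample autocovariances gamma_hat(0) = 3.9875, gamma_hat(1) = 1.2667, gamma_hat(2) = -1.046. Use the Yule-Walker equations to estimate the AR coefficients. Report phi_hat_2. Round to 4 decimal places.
\hat\phi_{2} = -0.4040

The Yule-Walker equations for an AR(p) process read, in matrix form,
  Gamma_p phi = r_p,   with   (Gamma_p)_{ij} = gamma(|i - j|),
                       (r_p)_i = gamma(i),   i,j = 1..p.
Substitute the sample gammas (Toeplitz matrix and right-hand side of size 2):
  Gamma_p = [[3.9875, 1.2667], [1.2667, 3.9875]]
  r_p     = [1.2667, -1.046]
Written out:
  3.9875 phi_1 + 1.2667 phi_2 = 1.2667
  1.2667 phi_1 + 3.9875 phi_2 = -1.046
Solve by Cramer's rule:
  det = gamma(0)^2 - gamma(1)^2 = (3.9875)^2 - (1.2667)^2 = 15.90015625 - 1.60452889 = 14.29562736
  phi_hat_1 = [gamma(1) gamma(0) - gamma(1) gamma(2)] / det = [(1.2667)(3.9875) - (1.2667)(-1.046)] / 14.29562736 = 6.37593445 / 14.29562736 = 0.446
  phi_hat_2 = [gamma(0) gamma(2) - gamma(1)^2] / det = [(3.9875)(-1.046) - (1.2667)^2] / 14.29562736 = -5.77545389 / 14.29562736 = -0.404
So phi_hat = [0.4460, -0.4040].
Therefore phi_hat_2 = -0.4040.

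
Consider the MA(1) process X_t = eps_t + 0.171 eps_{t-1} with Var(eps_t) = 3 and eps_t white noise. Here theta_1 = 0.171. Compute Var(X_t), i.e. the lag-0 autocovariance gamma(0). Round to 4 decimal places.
\gamma(0) = 3.0877

For an MA(q) process X_t = eps_t + sum_i theta_i eps_{t-i} with
Var(eps_t) = sigma^2, the variance is
  gamma(0) = sigma^2 * (1 + sum_i theta_i^2).
  sum_i theta_i^2 = (0.171)^2 = 0.029241.
  gamma(0) = 3 * (1 + 0.029241) = 3 * 1.029241 = 3.087723, which rounds to 3.0877.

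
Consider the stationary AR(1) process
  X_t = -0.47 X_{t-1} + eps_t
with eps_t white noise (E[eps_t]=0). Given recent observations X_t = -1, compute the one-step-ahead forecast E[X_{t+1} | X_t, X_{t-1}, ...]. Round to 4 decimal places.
E[X_{t+1} \mid \mathcal F_t] = 0.4700

For an AR(p) model X_t = c + sum_i phi_i X_{t-i} + eps_t, the
one-step-ahead conditional mean is
  E[X_{t+1} | X_t, ...] = c + sum_i phi_i X_{t+1-i}.
Substitute known values:
  E[X_{t+1} | ...] = (-0.47) * (-1)
                   = 0.4700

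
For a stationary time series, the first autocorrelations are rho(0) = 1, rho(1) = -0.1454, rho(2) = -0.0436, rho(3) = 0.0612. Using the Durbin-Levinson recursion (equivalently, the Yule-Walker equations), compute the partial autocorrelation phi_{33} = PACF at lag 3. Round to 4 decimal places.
\phi_{33} = 0.0460

The PACF at lag k is phi_{kk}, the last component of the solution
to the Yule-Walker system G_k phi = r_k where
  (G_k)_{ij} = rho(|i - j|), (r_k)_i = rho(i), i,j = 1..k.
Equivalently, Durbin-Levinson gives phi_{kk} iteratively:
  phi_{11} = rho(1)
  phi_{kk} = [rho(k) - sum_{j=1..k-1} phi_{k-1,j} rho(k-j)]
            / [1 - sum_{j=1..k-1} phi_{k-1,j} rho(j)],
  phi_{k,j} = phi_{k-1,j} - phi_{kk} phi_{k-1,k-j},  j = 1..k-1.
Step k = 1:
  phi_11 = rho(1) = -0.1454.
Step k = 2:
  phi_22 = [rho(2) - phi_11 rho(1)] / [1 - phi_11 rho(1)] = [-0.0436 - (-0.1454)(-0.1454)] / [1 - (-0.1454)(-0.1454)]
         = -0.06474116 / 0.97885884 = -0.066139.
  Update: phi_21 = phi_11 - phi_22 phi_11 = -0.1454 - (-0.066139)(-0.1454) = -0.155017.
Step k = 3:
  phi_33 = [rho(3) - phi_21 rho(2) - phi_22 rho(1)] / [1 - phi_21 rho(1) - phi_22 rho(2)]
    numerator   = 0.0612 - (-0.155017)(-0.0436) - (-0.066139)(-0.1454) = 0.0448246
    denominator = 1 - (-0.155017)(-0.1454) - (-0.066139)(-0.0436) = 0.9745769
  phi_33 = 0.0448246 / 0.9745769 = 0.046.
Therefore phi_{33} = 0.0460.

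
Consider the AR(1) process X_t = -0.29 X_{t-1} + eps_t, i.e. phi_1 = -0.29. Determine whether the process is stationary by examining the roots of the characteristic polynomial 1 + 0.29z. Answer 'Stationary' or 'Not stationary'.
\text{Stationary}

The AR(p) characteristic polynomial is P(z) = 1 + 0.29z.
Stationarity requires all roots to lie outside the unit circle, i.e. |z| > 1 for every root.
This is linear in z: 1 + (0.29) z = 0  =>  z = -1/(0.29) = -3.448276,  |z| = 3.448276.
Moduli of all roots: 3.4483.
All moduli strictly greater than 1? Yes.
Verdict: Stationary.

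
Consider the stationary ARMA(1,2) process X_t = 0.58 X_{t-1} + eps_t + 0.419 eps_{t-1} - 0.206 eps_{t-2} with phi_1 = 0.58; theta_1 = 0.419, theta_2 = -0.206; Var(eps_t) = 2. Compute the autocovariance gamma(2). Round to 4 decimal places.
\gamma(2) = 1.3209

Multiply the model equation by X_{t-k} and take expectations. With theta_0 = psi_0 = 1 and psi_j the MA(infinity) weights, this gives
  gamma(k) - sum_i phi_i gamma(k-i) = c_k,
  c_k = sigma^2 * sum_{j=k..q} theta_j psi_{j-k}   (c_k = 0 for k > q),
using gamma(-m) = gamma(m).
psi-weights needed (psi_j = theta_j + sum_i phi_i psi_{j-i}):
  psi_1 = theta_1 + phi_1 = 0.419 + (0.58) = 0.999
  psi_2 = theta_2 + phi_1 psi_1 = -0.206 + (0.58)(0.999) = 0.37342
Right-hand sides:
  c_0 = sigma^2 (1 + theta_1 psi_1 + theta_2 psi_2) = 2 * (1 + (0.419)(0.999) + (-0.206)(0.37342)) = 2 * 1.341656 = 2.683313
  c_1 = sigma^2 (theta_1 + theta_2 psi_1) = 2 * (0.419 + (-0.206)(0.999)) = 0.426412
  c_2 = sigma^2 theta_2 = 2 * (-0.206) = -0.412
Equations for k = 0 and k = 1 (AR order 1):
  gamma(0) = phi_1 gamma(1) + c_0
  gamma(1) = phi_1 gamma(0) + c_1
Substituting the second into the first: gamma(0) (1 - phi_1^2) = c_0 + phi_1 c_1, so
  gamma(0) = (c_0 + phi_1 c_1) / (1 - phi_1^2) = (2.683313 + (0.58)(0.426412)) / (1 - (0.58)^2) = 2.930632 / 0.6636 = 4.416263.
  gamma(1) = phi_1 gamma(0) + c_1 = (0.58)(4.416263) + (0.426412) = 2.987844.
For k = 2: gamma(2) = phi_1 gamma(1) + c_2
  = (0.58)(2.987844) + (-0.412) = 1.32095.
Therefore gamma(2) = 1.3209 (to 4 decimal places).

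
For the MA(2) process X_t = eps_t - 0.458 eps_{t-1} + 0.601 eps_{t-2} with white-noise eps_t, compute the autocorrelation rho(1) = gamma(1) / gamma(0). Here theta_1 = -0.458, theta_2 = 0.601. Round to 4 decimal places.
\rho(1) = -0.4668

For an MA(q) process with theta_0 = 1, the autocovariance is
  gamma(k) = sigma^2 * sum_{i=0..q-k} theta_i * theta_{i+k},
and rho(k) = gamma(k) / gamma(0). Sigma^2 cancels.
  numerator   = (1)*(-0.458) + (-0.458)*(0.601) = -0.733258.
  denominator = (1)^2 + (-0.458)^2 + (0.601)^2 = 1.570965.
  rho(1) = -0.733258 / 1.570965 = -0.4668.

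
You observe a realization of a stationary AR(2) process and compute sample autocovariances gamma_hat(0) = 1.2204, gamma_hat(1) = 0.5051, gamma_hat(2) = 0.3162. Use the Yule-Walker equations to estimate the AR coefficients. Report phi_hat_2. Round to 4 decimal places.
\hat\phi_{2} = 0.1059

The Yule-Walker equations for an AR(p) process read, in matrix form,
  Gamma_p phi = r_p,   with   (Gamma_p)_{ij} = gamma(|i - j|),
                       (r_p)_i = gamma(i),   i,j = 1..p.
Substitute the sample gammas (Toeplitz matrix and right-hand side of size 2):
  Gamma_p = [[1.2204, 0.5051], [0.5051, 1.2204]]
  r_p     = [0.5051, 0.3162]
Written out:
  1.2204 phi_1 + 0.5051 phi_2 = 0.5051
  0.5051 phi_1 + 1.2204 phi_2 = 0.3162
Solve by Cramer's rule:
  det = gamma(0)^2 - gamma(1)^2 = (1.2204)^2 - (0.5051)^2 = 1.48937616 - 0.25512601 = 1.23425015
  phi_hat_1 = [gamma(1) gamma(0) - gamma(1) gamma(2)] / det = [(0.5051)(1.2204) - (0.5051)(0.3162)] / 1.23425015 = 0.45671142 / 1.23425015 = 0.37
  phi_hat_2 = [gamma(0) gamma(2) - gamma(1)^2] / det = [(1.2204)(0.3162) - (0.5051)^2] / 1.23425015 = 0.13076447 / 1.23425015 = 0.1059
So phi_hat = [0.3700, 0.1059].
Therefore phi_hat_2 = 0.1059.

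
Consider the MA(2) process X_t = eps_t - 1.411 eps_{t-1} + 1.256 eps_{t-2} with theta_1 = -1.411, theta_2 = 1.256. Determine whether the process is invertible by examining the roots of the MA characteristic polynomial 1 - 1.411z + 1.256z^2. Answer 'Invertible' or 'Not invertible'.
\text{Not invertible}

The MA(q) characteristic polynomial is P(z) = 1 - 1.411z + 1.256z^2.
Invertibility requires all roots to lie outside the unit circle, i.e. |z| > 1 for every root.
Set 1 + (-1.411) z + (1.256) z^2 = 0, i.e. a z^2 + b z + c = 0 with a = 1.256, b = -1.411, c = 1.
Discriminant D = b^2 - 4ac = (-1.411)^2 - 4*(1.256)*1 = 1.990921 - (5.024) = -3.033079.
D < 0, so the roots are the complex-conjugate pair z = (-b +/- i sqrt(-D)) / (2a) = 0.5617 +/- 0.6933i.
For a conjugate pair |z|^2 = z * conj(z) = (product of roots) = c/a = 1/(1.256) = 0.796178, so |z| = sqrt(0.796178) = 0.8923 for both roots.
Moduli of all roots: 0.8923, 0.8923.
All moduli strictly greater than 1? No.
Verdict: Not invertible.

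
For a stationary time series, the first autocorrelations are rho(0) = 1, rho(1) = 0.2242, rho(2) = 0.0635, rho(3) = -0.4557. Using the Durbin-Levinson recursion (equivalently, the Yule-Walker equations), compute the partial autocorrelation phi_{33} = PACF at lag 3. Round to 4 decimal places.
\phi_{33} = -0.4980

The PACF at lag k is phi_{kk}, the last component of the solution
to the Yule-Walker system G_k phi = r_k where
  (G_k)_{ij} = rho(|i - j|), (r_k)_i = rho(i), i,j = 1..k.
Equivalently, Durbin-Levinson gives phi_{kk} iteratively:
  phi_{11} = rho(1)
  phi_{kk} = [rho(k) - sum_{j=1..k-1} phi_{k-1,j} rho(k-j)]
            / [1 - sum_{j=1..k-1} phi_{k-1,j} rho(j)],
  phi_{k,j} = phi_{k-1,j} - phi_{kk} phi_{k-1,k-j},  j = 1..k-1.
Step k = 1:
  phi_11 = rho(1) = 0.2242.
Step k = 2:
  phi_22 = [rho(2) - phi_11 rho(1)] / [1 - phi_11 rho(1)] = [0.0635 - (0.2242)(0.2242)] / [1 - (0.2242)(0.2242)]
         = 0.01323436 / 0.94973436 = 0.013935.
  Update: phi_21 = phi_11 - phi_22 phi_11 = 0.2242 - (0.013935)(0.2242) = 0.221076.
Step k = 3:
  phi_33 = [rho(3) - phi_21 rho(2) - phi_22 rho(1)] / [1 - phi_21 rho(1) - phi_22 rho(2)]
    numerator   = -0.4557 - (0.221076)(0.0635) - (0.013935)(0.2242) = -0.4728625
    denominator = 1 - (0.221076)(0.2242) - (0.013935)(0.0635) = 0.94954994
  phi_33 = -0.4728625 / 0.94954994 = -0.498.
Therefore phi_{33} = -0.4980.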